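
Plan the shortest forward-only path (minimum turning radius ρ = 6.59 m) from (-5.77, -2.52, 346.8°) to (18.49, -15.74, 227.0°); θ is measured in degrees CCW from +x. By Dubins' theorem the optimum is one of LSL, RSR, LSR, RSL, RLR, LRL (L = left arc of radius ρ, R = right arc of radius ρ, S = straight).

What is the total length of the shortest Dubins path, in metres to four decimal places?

Let ψ = atan2(Δy, Δx) = atan2(-13.22, 24.26) = -28.5873° be the start→goal bearing.
Normalize: d = |goal − start| / ρ = 27.628174/6.59 = 4.192439, α = (θ_start − ψ) mod 360° = 15.3873° = 0.268559 rad, β = (θ_goal − ψ) mod 360° = 255.5873° = 4.460840 rad.
Common terms: sin α = 0.265342, cos α = 0.964154, sin β = -0.968528, cos β = -0.248905, cos(α−β) = -0.496974, d² = 17.576546. Work in radians in the unit-radius frame; every candidate has L = ρ·(t + p + q).
LSL: p² = 2 + d² − 2cos(α−β) + 2d(sin α − sin β) = 30.916345; p = √p² = 5.560247; φ = atan2(cos β − cos α, d + sin α − sin β) = -0.219935 rad; t = (φ − α) mod 2π = 5.794691 rad, q = (β − φ) mod 2π = 4.680775 rad → L = 6.59·(5.794691 + 5.560247 + 4.680775) = 6.59·16.035713 = 105.675349 m
RSR: p² = 2 + d² − 2cos(α−β) + 2d(sin β − sin α) = 10.224643; p = √p² = 3.197600; φ = atan2(cos α − cos β, d − sin α + sin β) = 0.389110 rad; t = (α − φ) mod 2π = 6.162634 rad, q = (φ − β) mod 2π = 2.211456 rad → L = 6.59·(6.162634 + 3.197600 + 2.211456) = 6.59·11.571689 = 76.257432 m
LSR: p² = d² − 2 + 2cos(α−β) + 2d(sin α + sin β) = 8.686471; p = √p² = 2.947282; φ = atan2(−cos α − cos β, d + sin α + sin β) − atan2(−2, p) = 0.394027 rad; t = (φ − α) mod 2π = 0.125468 rad, q = (φ − β) mod 2π = 2.216373 rad → L = 6.59·(0.125468 + 2.947282 + 2.216373) = 6.59·5.289123 = 34.855322 m
RSL: p² = d² − 2 + 2cos(α−β) − 2d(sin α + sin β) = 20.478725; p = √p² = 4.525343; φ = atan2(cos α + cos β, d − sin α − sin β) − atan2(2, p) = -0.271071 rad; t = (α − φ) mod 2π = 0.539630 rad, q = (β − φ) mod 2π = 4.731910 rad → L = 6.59·(0.539630 + 4.525343 + 4.731910) = 6.59·9.796882 = 64.561455 m
RLR: c = (6 − d² + 2cos(α−β) + 2d(sin α − sin β))/8 = -0.278080; p = 2π − arccos c = 4.430594 rad; φ = atan2(cos α − cos β, d − sin α + sin β) = 0.389110 rad; t = (α − φ + p/2) mod 2π = 2.094745 rad, q = (α − β − t + p) mod 2π = 4.426753 rad → L = 6.59·(2.094745 + 4.430594 + 4.426753) = 6.59·10.952092 = 72.174288 m
LRL: c = (6 − d² + 2cos(α−β) − 2d(sin α − sin β))/8 = -2.864543, |c| > 1 → infeasible
Shortest: LSR with L = 34.855322 m ≈ 34.8553 m

34.8553 m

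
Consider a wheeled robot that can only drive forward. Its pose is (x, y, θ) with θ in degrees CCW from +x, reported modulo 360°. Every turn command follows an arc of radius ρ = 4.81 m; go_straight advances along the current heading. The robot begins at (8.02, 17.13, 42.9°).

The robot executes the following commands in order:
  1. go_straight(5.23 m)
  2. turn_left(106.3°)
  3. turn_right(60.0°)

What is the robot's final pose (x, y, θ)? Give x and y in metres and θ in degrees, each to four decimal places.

set_pose: (x, y, θ) = (8.0200, 17.1300, 42.9000°), ρ = 4.81
go_straight(5.23): x += 5.23·cos θ, y += 5.23·sin θ → (11.8512, 20.6902, 42.9000°)
turn_left(106.3°): centre at ρ to the left, rotate +106.3° → (11.0399, 28.3453, 149.2000°)
turn_right(60.0°): centre at ρ to the right, rotate −60.0° → (8.6933, 32.5441, 89.2000°)

(8.6933, 32.5441, 89.2000°)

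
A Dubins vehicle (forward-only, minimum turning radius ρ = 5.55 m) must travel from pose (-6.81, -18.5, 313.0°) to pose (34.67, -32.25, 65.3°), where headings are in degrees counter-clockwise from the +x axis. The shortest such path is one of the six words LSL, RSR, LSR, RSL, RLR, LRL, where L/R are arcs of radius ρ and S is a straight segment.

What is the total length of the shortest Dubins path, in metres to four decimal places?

46.6538 m

Let ψ = atan2(Δy, Δx) = atan2(-13.75, 41.48) = -18.3396° be the start→goal bearing.
Normalize: d = |goal − start| / ρ = 43.699576/5.55 = 7.873797, α = (θ_start − ψ) mod 360° = 331.3396° = 5.782967 rad, β = (θ_goal − ψ) mod 360° = 83.6396° = 1.459786 rad.
Common terms: sin α = -0.479617, cos α = 0.877478, sin β = 0.993845, cos β = 0.110782, cos(α−β) = -0.379456, d² = 61.996685. Work in radians in the unit-radius frame; every candidate has L = ρ·(t + p + q).
LSL: p² = 2 + d² − 2cos(α−β) + 2d(sin α − sin β) = 41.552115; p = √p² = 6.446093; φ = atan2(cos β − cos α, d + sin α − sin β) = -0.119222 rad; t = (φ − α) mod 2π = 0.380997 rad, q = (β − φ) mod 2π = 1.579008 rad → L = 5.55·(0.380997 + 6.446093 + 1.579008) = 5.55·8.406098 = 46.653842 m
RSR: p² = 2 + d² − 2cos(α−β) + 2d(sin β − sin α) = 87.959081; p = √p² = 9.378650; φ = atan2(cos α − cos β, d − sin α + sin β) = 0.081840 rad; t = (α − φ) mod 2π = 5.701126 rad, q = (φ − β) mod 2π = 4.905239 rad → L = 5.55·(5.701126 + 9.378650 + 4.905239) = 5.55·19.985016 = 110.916840 m
LSR: p² = d² − 2 + 2cos(α−β) + 2d(sin α + sin β) = 67.335617; p = √p² = 8.205828; φ = atan2(−cos α − cos β, d + sin α + sin β) − atan2(−2, p) = 0.121791 rad; t = (φ − α) mod 2π = 0.622009 rad, q = (φ − β) mod 2π = 4.945190 rad → L = 5.55·(0.622009 + 8.205828 + 4.945190) = 5.55·13.773027 = 76.440302 m
RSL: p² = d² − 2 + 2cos(α−β) − 2d(sin α + sin β) = 51.139929; p = √p² = 7.151219; φ = atan2(cos α + cos β, d − sin α − sin β) − atan2(2, p) = -0.139221 rad; t = (α − φ) mod 2π = 5.922188 rad, q = (β − φ) mod 2π = 1.599007 rad → L = 5.55·(5.922188 + 7.151219 + 1.599007) = 5.55·14.672414 = 81.431899 m
RLR: c = (6 − d² + 2cos(α−β) + 2d(sin α − sin β))/8 = -9.994885, |c| > 1 → infeasible
LRL: c = (6 − d² + 2cos(α−β) − 2d(sin α − sin β))/8 = -4.194014, |c| > 1 → infeasible
Shortest: LSL with L = 46.653842 m ≈ 46.6538 m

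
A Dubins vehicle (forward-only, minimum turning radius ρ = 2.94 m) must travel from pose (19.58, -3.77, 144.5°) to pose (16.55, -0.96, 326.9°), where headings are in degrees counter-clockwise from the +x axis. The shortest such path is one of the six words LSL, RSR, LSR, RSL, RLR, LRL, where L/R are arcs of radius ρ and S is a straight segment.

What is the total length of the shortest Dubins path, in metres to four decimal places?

19.4744 m

Let ψ = atan2(Δy, Δx) = atan2(2.81, -3.03) = 137.1574° be the start→goal bearing.
Normalize: d = |goal − start| / ρ = 4.132433/2.94 = 1.405589, α = (θ_start − ψ) mod 360° = 7.3426° = 0.128153 rad, β = (θ_goal − ψ) mod 360° = 189.7426° = 3.311633 rad.
Common terms: sin α = 0.127802, cos α = 0.991800, sin β = -0.169223, cos β = -0.985578, cos(α−β) = -0.999123, d² = 1.975681. Work in radians in the unit-radius frame; every candidate has L = ρ·(t + p + q).
LSL: p² = 2 + d² − 2cos(α−β) + 2d(sin α − sin β) = 6.808917; p = √p² = 2.609390; φ = atan2(cos β − cos α, d + sin α − sin β) = -0.859924 rad; t = (φ − α) mod 2π = 5.295108 rad, q = (β − φ) mod 2π = 4.171557 rad → L = 2.94·(5.295108 + 2.609390 + 4.171557) = 2.94·12.076056 = 35.503605 m
RSR: p² = 2 + d² − 2cos(α−β) + 2d(sin β − sin α) = 5.138937; p = √p² = 2.266922; φ = atan2(cos α − cos β, d − sin α + sin β) = 1.059833 rad; t = (α − φ) mod 2π = 5.351505 rad, q = (φ − β) mod 2π = 4.031385 rad → L = 2.94·(5.351505 + 2.266922 + 4.031385) = 2.94·11.649812 = 34.250449 m
LSR: p² = d² − 2 + 2cos(α−β) + 2d(sin α + sin β) = -2.139004 < 0 → infeasible
RSL: p² = d² − 2 + 2cos(α−β) − 2d(sin α + sin β) = -1.906125 < 0 → infeasible
RLR: c = (6 − d² + 2cos(α−β) + 2d(sin α − sin β))/8 = 0.357633; p = 2π − arccos c = 5.078121 rad; φ = atan2(cos α − cos β, d − sin α + sin β) = 1.059833 rad; t = (α − φ + p/2) mod 2π = 1.607380 rad, q = (α − β − t + p) mod 2π = 0.287260 rad → L = 2.94·(1.607380 + 5.078121 + 0.287260) = 2.94·6.972761 = 20.499918 m
LRL: c = (6 − d² + 2cos(α−β) − 2d(sin α − sin β))/8 = 0.148885; p = 2π − arccos c = 4.861830 rad; φ = atan2(cos β − cos α, d + sin α − sin β) = -0.859924 rad; t = (φ − α + p/2) mod 2π = 1.442838 rad, q = (β − α − t + p) mod 2π = 0.319287 rad → L = 2.94·(1.442838 + 4.861830 + 0.319287) = 2.94·6.623955 = 19.474428 m
Shortest: LRL with L = 19.474428 m ≈ 19.4744 m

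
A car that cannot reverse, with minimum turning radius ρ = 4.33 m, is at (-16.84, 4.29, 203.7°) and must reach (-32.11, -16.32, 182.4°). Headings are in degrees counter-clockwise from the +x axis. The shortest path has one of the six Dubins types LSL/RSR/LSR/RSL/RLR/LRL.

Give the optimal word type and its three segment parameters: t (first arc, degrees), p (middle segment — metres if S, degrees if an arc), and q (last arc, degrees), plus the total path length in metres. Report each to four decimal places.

LSR: t = 36.0949°, p = 19.2955 m, q = 57.3949°, L = 26.3608 m

Let ψ = atan2(Δy, Δx) = atan2(-20.61, -15.27) = -126.5348° be the start→goal bearing.
Normalize: d = |goal − start| / ρ = 25.650439/4.33 = 5.923889, α = (θ_start − ψ) mod 360° = 330.2348° = 5.763685 rad, β = (θ_goal − ψ) mod 360° = 308.9348° = 5.391930 rad.
Common terms: sin α = -0.496446, cos α = 0.868067, sin β = -0.777861, cos β = 0.628436, cos(α−β) = 0.931691, d² = 35.092459. Work in radians in the unit-radius frame; every candidate has L = ρ·(t + p + q).
LSL: p² = 2 + d² − 2cos(α−β) + 2d(sin α − sin β) = 38.563218; p = √p² = 6.209929; φ = atan2(cos β − cos α, d + sin α − sin β) = -0.038598 rad; t = (φ − α) mod 2π = 0.480902 rad, q = (β − φ) mod 2π = 5.430528 rad → L = 4.33·(0.480902 + 6.209929 + 5.430528) = 4.33·12.121359 = 52.485485 m
RSR: p² = 2 + d² − 2cos(α−β) + 2d(sin β − sin α) = 31.894935; p = √p² = 5.647560; φ = atan2(cos α − cos β, d − sin α + sin β) = 0.042444 rad; t = (α − φ) mod 2π = 5.721242 rad, q = (φ − β) mod 2π = 0.933699 rad → L = 4.33·(5.721242 + 5.647560 + 0.933699) = 4.33·12.302500 = 53.269827 m
LSR: p² = d² − 2 + 2cos(α−β) + 2d(sin α + sin β) = 19.858130; p = √p² = 4.456246; φ = atan2(−cos α − cos β, d + sin α + sin β) − atan2(−2, p) = 0.110475 rad; t = (φ − α) mod 2π = 0.629975 rad, q = (φ − β) mod 2π = 1.001730 rad → L = 4.33·(0.629975 + 4.456246 + 1.001730) = 4.33·6.087952 = 26.360832 m
RSL: p² = d² − 2 + 2cos(α−β) − 2d(sin α + sin β) = 50.053552; p = √p² = 7.074853; φ = atan2(cos α + cos β, d − sin α − sin β) − atan2(2, p) = -0.070523 rad; t = (α − φ) mod 2π = 5.834208 rad, q = (β − φ) mod 2π = 5.462453 rad → L = 4.33·(5.834208 + 7.074853 + 5.462453) = 4.33·18.371514 = 79.548657 m
RLR: c = (6 − d² + 2cos(α−β) + 2d(sin α − sin β))/8 = -2.986867, |c| > 1 → infeasible
LRL: c = (6 − d² + 2cos(α−β) − 2d(sin α − sin β))/8 = -3.820402, |c| > 1 → infeasible
Shortest: LSR with L = 26.360832 m ≈ 26.3608 m
Convert LSR to answer units (arcs ×180/π): t = 0.629975·180/π = 36.0949°, p = ρ·p = 4.33·4.456246 = 19.2955 m, q = 1.001730·180/π = 57.3949°, L = 26.3608 m.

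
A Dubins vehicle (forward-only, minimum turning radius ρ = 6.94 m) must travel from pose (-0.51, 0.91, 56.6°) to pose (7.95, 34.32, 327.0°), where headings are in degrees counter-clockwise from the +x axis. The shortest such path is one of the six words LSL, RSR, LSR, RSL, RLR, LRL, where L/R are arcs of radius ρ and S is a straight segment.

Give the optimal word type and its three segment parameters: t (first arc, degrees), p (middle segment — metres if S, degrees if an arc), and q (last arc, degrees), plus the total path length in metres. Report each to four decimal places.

LSR: t = 41.9200°, p = 21.9552 m, q = 131.5200°, L = 42.9633 m

Let ψ = atan2(Δy, Δx) = atan2(33.41, 8.46) = 75.7904° be the start→goal bearing.
Normalize: d = |goal − start| / ρ = 34.464470/6.94 = 4.966062, α = (θ_start − ψ) mod 360° = 340.8096° = 5.948250 rad, β = (θ_goal − ψ) mod 360° = 251.2096° = 4.384435 rad.
Common terms: sin α = -0.328708, cos α = 0.944432, sin β = -0.946703, cos β = -0.322107, cos(α−β) = 0.006981, d² = 24.661772. Work in radians in the unit-radius frame; every candidate has L = ρ·(t + p + q).
LSL: p² = 2 + d² − 2cos(α−β) + 2d(sin α − sin β) = 32.785815; p = √p² = 5.725890; φ = atan2(cos β − cos α, d + sin α − sin β) = -0.223040 rad; t = (φ − α) mod 2π = 0.111896 rad, q = (β − φ) mod 2π = 4.607475 rad → L = 6.94·(0.111896 + 5.725890 + 4.607475) = 6.94·10.445260 = 72.490106 m
RSR: p² = 2 + d² − 2cos(α−β) + 2d(sin β − sin α) = 20.509803; p = √p² = 4.528775; φ = atan2(cos α − cos β, d − sin α + sin β) = 0.283445 rad; t = (α − φ) mod 2π = 5.664805 rad, q = (φ − β) mod 2π = 2.182195 rad → L = 6.94·(5.664805 + 4.528775 + 2.182195) = 6.94·12.375775 = 85.887881 m
LSR: p² = d² − 2 + 2cos(α−β) + 2d(sin α + sin β) = 10.008190; p = √p² = 3.163572; φ = atan2(−cos α − cos β, d + sin α + sin β) − atan2(−2, p) = 0.396707 rad; t = (φ − α) mod 2π = 0.731642 rad, q = (φ − β) mod 2π = 2.295457 rad → L = 6.94·(0.731642 + 3.163572 + 2.295457) = 6.94·6.190672 = 42.963265 m
RSL: p² = d² − 2 + 2cos(α−β) − 2d(sin α + sin β) = 35.343278; p = √p² = 5.945021; φ = atan2(cos α + cos β, d − sin α − sin β) − atan2(2, p) = -0.225143 rad; t = (α − φ) mod 2π = 6.173393 rad, q = (β − φ) mod 2π = 4.609578 rad → L = 6.94·(6.173393 + 5.945021 + 4.609578) = 6.94·16.727992 = 116.092264 m
RLR: c = (6 − d² + 2cos(α−β) + 2d(sin α − sin β))/8 = -1.563725, |c| > 1 → infeasible
LRL: c = (6 − d² + 2cos(α−β) − 2d(sin α − sin β))/8 = -3.098227, |c| > 1 → infeasible
Shortest: LSR with L = 42.963265 m ≈ 42.9633 m
Convert LSR to answer units (arcs ×180/π): t = 0.731642·180/π = 41.9200°, p = ρ·p = 6.94·3.163572 = 21.9552 m, q = 2.295457·180/π = 131.5200°, L = 42.9633 m.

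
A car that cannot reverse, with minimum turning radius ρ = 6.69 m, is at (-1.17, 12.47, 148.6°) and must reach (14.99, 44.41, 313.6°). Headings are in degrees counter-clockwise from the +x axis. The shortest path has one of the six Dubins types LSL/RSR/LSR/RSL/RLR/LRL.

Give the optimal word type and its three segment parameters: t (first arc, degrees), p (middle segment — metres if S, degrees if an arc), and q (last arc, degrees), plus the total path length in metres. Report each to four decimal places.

Let ψ = atan2(Δy, Δx) = atan2(31.94, 16.16) = 63.1629° be the start→goal bearing.
Normalize: d = |goal − start| / ρ = 35.795380/6.69 = 5.350580, α = (θ_start − ψ) mod 360° = 85.4371° = 1.491158 rad, β = (θ_goal − ψ) mod 360° = 250.4371° = 4.370951 rad.
Common terms: sin α = 0.996831, cos α = 0.079554, sin β = -0.942274, cos β = -0.334842, cos(α−β) = -0.965926, d² = 28.628705. Work in radians in the unit-radius frame; every candidate has L = ρ·(t + p + q).
LSL: p² = 2 + d² − 2cos(α−β) + 2d(sin α − sin β) = 53.311228; p = √p² = 7.301454; φ = atan2(cos β − cos α, d + sin α − sin β) = -0.056786 rad; t = (φ − α) mod 2π = 4.735241 rad, q = (β − φ) mod 2π = 4.427737 rad → L = 6.69·(4.735241 + 7.301454 + 4.427737) = 6.69·16.464432 = 110.147053 m
RSR: p² = 2 + d² − 2cos(α−β) + 2d(sin β − sin α) = 11.809886; p = √p² = 3.436552; φ = atan2(cos α − cos β, d − sin α + sin β) = 0.120879 rad; t = (α − φ) mod 2π = 1.370279 rad, q = (φ − β) mod 2π = 2.033113 rad → L = 6.69·(1.370279 + 3.436552 + 2.033113) = 6.69·6.839944 = 45.759222 m
LSR: p² = d² − 2 + 2cos(α−β) + 2d(sin α + sin β) = 25.280669; p = √p² = 5.027989; φ = atan2(−cos α − cos β, d + sin α + sin β) − atan2(−2, p) = 0.425781 rad; t = (φ − α) mod 2π = 5.217808 rad, q = (φ − β) mod 2π = 2.338015 rad → L = 6.69·(5.217808 + 5.027989 + 2.338015) = 6.69·12.583812 = 84.185699 m
RSL: p² = d² − 2 + 2cos(α−β) − 2d(sin α + sin β) = 24.113038; p = √p² = 4.910503; φ = atan2(cos α + cos β, d − sin α − sin β) − atan2(2, p) = -0.434942 rad; t = (α − φ) mod 2π = 1.926100 rad, q = (β − φ) mod 2π = 4.805893 rad → L = 6.69·(1.926100 + 4.910503 + 4.805893) = 6.69·11.642496 = 77.888297 m
RLR: c = (6 − d² + 2cos(α−β) + 2d(sin α − sin β))/8 = -0.476236; p = 2π − arccos c = 4.216020 rad; φ = atan2(cos α − cos β, d − sin α + sin β) = 0.120879 rad; t = (α − φ + p/2) mod 2π = 3.478289 rad, q = (α − β − t + p) mod 2π = 4.141123 rad → L = 6.69·(3.478289 + 4.216020 + 4.141123) = 6.69·11.835432 = 79.179042 m
LRL: c = (6 − d² + 2cos(α−β) − 2d(sin α − sin β))/8 = -5.663903, |c| > 1 → infeasible
Shortest: RSR with L = 45.759222 m ≈ 45.7592 m
Convert RSR to answer units (arcs ×180/π): t = 1.370279·180/π = 78.5112°, p = ρ·p = 6.69·3.436552 = 22.9905 m, q = 2.033113·180/π = 116.4888°, L = 45.7592 m.

RSR: t = 78.5112°, p = 22.9905 m, q = 116.4888°, L = 45.7592 m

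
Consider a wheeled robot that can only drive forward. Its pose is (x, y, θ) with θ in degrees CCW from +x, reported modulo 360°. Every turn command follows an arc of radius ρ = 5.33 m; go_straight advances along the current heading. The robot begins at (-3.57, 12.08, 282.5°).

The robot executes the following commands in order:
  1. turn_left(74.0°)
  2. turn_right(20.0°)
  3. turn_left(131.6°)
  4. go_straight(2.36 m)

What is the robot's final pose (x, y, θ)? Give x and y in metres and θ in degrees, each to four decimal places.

set_pose: (x, y, θ) = (-3.5700, 12.0800, 282.5000°), ρ = 5.33
turn_left(74.0°): centre at ρ to the left, rotate +74.0° → (1.3083, 7.9136, 356.5000°)
turn_right(20.0°): centre at ρ to the right, rotate −20.0° → (3.1082, 7.4814, 336.5000°)
turn_left(131.6°): centre at ρ to the left, rotate +131.6° → (10.2998, 14.0253, 468.1000° ≡ 108.1000°)
go_straight(2.36): x += 2.36·cos θ, y += 2.36·sin θ → (9.5666, 16.2685, 108.1000°)

(9.5666, 16.2685, 108.1000°)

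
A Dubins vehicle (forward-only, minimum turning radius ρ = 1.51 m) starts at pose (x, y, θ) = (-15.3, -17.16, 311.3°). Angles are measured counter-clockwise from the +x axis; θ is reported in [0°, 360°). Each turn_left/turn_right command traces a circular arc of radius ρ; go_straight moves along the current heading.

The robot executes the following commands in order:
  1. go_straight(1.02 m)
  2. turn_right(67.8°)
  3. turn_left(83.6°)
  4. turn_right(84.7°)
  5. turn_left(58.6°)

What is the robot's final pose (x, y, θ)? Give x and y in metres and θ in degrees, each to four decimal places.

set_pose: (x, y, θ) = (-15.3000, -17.1600, 311.3000°), ρ = 1.51
go_straight(1.02): x += 1.02·cos θ, y += 1.02·sin θ → (-14.6268, -17.9263, 311.3000°)
turn_right(67.8°): centre at ρ to the right, rotate −67.8° → (-14.4099, -19.5967, 243.5000°)
turn_left(83.6°): centre at ρ to the left, rotate +83.6° → (-13.8787, -21.5382, 327.1000°)
turn_right(84.7°): centre at ρ to the right, rotate −84.7° → (-13.3607, -23.5056, 242.4000°)
turn_left(58.6°): centre at ρ to the left, rotate +58.6° → (-13.3169, -24.9829, 301.0000°)

(-13.3169, -24.9829, 301.0000°)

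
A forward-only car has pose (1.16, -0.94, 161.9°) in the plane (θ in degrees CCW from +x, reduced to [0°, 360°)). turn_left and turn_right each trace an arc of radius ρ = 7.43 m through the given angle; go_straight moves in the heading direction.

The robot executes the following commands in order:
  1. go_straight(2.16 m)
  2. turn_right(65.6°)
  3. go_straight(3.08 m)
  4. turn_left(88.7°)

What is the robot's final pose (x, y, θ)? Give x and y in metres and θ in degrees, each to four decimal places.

(-14.3406, 15.6259, 185.0000°)

set_pose: (x, y, θ) = (1.1600, -0.9400, 161.9000°), ρ = 7.43
go_straight(2.16): x += 2.16·cos θ, y += 2.16·sin θ → (-0.8931, -0.2689, 161.9000°)
turn_right(65.6°): centre at ρ to the right, rotate −65.6° → (-5.9699, 5.9781, 96.3000°)
go_straight(3.08): x += 3.08·cos θ, y += 3.08·sin θ → (-6.3079, 9.0395, 96.3000°)
turn_left(88.7°): centre at ρ to the left, rotate +88.7° → (-14.3406, 15.6259, 185.0000°)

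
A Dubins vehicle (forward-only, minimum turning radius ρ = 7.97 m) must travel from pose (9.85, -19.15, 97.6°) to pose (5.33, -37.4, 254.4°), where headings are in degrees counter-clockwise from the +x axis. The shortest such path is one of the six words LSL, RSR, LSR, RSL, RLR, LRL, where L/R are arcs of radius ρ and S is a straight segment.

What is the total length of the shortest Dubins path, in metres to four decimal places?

Let ψ = atan2(Δy, Δx) = atan2(-18.25, -4.52) = -103.9106° be the start→goal bearing.
Normalize: d = |goal − start| / ρ = 18.801407/7.97 = 2.359022, α = (θ_start − ψ) mod 360° = 201.5106° = 3.517023 rad, β = (θ_goal − ψ) mod 360° = 358.3106° = 6.253700 rad.
Common terms: sin α = -0.366673, cos α = -0.930350, sin β = -0.029481, cos β = 0.999565, cos(α−β) = -0.919135, d² = 5.564986. Work in radians in the unit-radius frame; every candidate has L = ρ·(t + p + q).
LSL: p² = 2 + d² − 2cos(α−β) + 2d(sin α − sin β) = 7.812370; p = √p² = 2.795062; φ = atan2(cos β − cos α, d + sin α − sin β) = 0.762143 rad; t = (φ − α) mod 2π = 3.528305 rad, q = (β − φ) mod 2π = 5.491557 rad → L = 7.97·(3.528305 + 2.795062 + 5.491557) = 7.97·11.814923 = 94.164939 m
RSR: p² = 2 + d² − 2cos(α−β) + 2d(sin β − sin α) = 10.994143; p = √p² = 3.315742; φ = atan2(cos α − cos β, d − sin α + sin β) = -0.621243 rad; t = (α − φ) mod 2π = 4.138266 rad, q = (φ − β) mod 2π = 5.691428 rad → L = 7.97·(4.138266 + 3.315742 + 5.691428) = 7.97·13.145436 = 104.769125 m
LSR: p² = d² − 2 + 2cos(α−β) + 2d(sin α + sin β) = -0.142360 < 0 → infeasible
RSL: p² = d² − 2 + 2cos(α−β) − 2d(sin α + sin β) = 3.595790; p = √p² = 1.896257; φ = atan2(cos α + cos β, d − sin α − sin β) − atan2(2, p) = -0.786901 rad; t = (α − φ) mod 2π = 4.303925 rad, q = (β − φ) mod 2π = 0.757416 rad → L = 7.97·(4.303925 + 1.896257 + 0.757416) = 7.97·6.957598 = 55.452053 m
RLR: c = (6 − d² + 2cos(α−β) + 2d(sin α − sin β))/8 = -0.374268; p = 2π − arccos c = 4.328782 rad; φ = atan2(cos α − cos β, d − sin α + sin β) = -0.621243 rad; t = (α − φ + p/2) mod 2π = 0.019472 rad, q = (α − β − t + p) mod 2π = 1.572634 rad → L = 7.97·(0.019472 + 4.328782 + 1.572634) = 7.97·5.920888 = 47.189474 m
LRL: c = (6 − d² + 2cos(α−β) − 2d(sin α − sin β))/8 = 0.023454; p = 2π − arccos c = 4.735845 rad; φ = atan2(cos β − cos α, d + sin α − sin β) = 0.762143 rad; t = (φ − α + p/2) mod 2π = 5.896227 rad, q = (β − α − t + p) mod 2π = 1.576294 rad → L = 7.97·(5.896227 + 4.735845 + 1.576294) = 7.97·12.208366 = 97.300677 m
Shortest: RLR with L = 47.189474 m ≈ 47.1895 m

47.1895 m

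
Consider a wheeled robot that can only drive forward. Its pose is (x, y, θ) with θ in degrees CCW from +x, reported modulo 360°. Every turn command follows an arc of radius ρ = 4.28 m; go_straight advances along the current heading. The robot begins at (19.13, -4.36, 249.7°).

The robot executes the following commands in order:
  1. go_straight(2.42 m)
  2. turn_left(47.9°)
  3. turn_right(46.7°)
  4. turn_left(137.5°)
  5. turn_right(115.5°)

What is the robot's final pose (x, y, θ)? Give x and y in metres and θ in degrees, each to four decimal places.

set_pose: (x, y, θ) = (19.1300, -4.3600, 249.7000°), ρ = 4.28
go_straight(2.42): x += 2.42·cos θ, y += 2.42·sin θ → (18.2904, -6.6297, 249.7000°)
turn_left(47.9°): centre at ρ to the left, rotate +47.9° → (18.5116, -10.0975, 297.6000°)
turn_right(46.7°): centre at ρ to the right, rotate −46.7° → (18.7631, -13.4809, 250.9000°)
turn_left(137.5°): centre at ρ to the left, rotate +137.5° → (24.8431, -18.6463, 388.4000° ≡ 28.4000°)
turn_right(115.5°): centre at ρ to the right, rotate −115.5° → (31.1533, -22.1946, -87.1000° ≡ 272.9000°)

(31.1533, -22.1946, 272.9000°)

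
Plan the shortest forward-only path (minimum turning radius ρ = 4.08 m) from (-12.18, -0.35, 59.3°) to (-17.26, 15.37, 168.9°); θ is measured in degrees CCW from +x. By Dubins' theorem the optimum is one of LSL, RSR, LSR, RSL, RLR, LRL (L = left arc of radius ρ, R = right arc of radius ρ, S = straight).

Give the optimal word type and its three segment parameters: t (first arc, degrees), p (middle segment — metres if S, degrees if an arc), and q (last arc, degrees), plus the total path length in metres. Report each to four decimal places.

Let ψ = atan2(Δy, Δx) = atan2(15.72, -5.08) = 107.9085° be the start→goal bearing.
Normalize: d = |goal − start| / ρ = 16.520436/4.08 = 4.049126, α = (θ_start − ψ) mod 360° = 311.3915° = 5.434807 rad, β = (θ_goal − ψ) mod 360° = 60.9915° = 1.064502 rad.
Common terms: sin α = -0.750209, cos α = 0.661200, sin β = 0.874548, cos β = 0.484940, cos(α−β) = -0.335452, d² = 16.395425. Work in radians in the unit-radius frame; every candidate has L = ρ·(t + p + q).
LSL: p² = 2 + d² − 2cos(α−β) + 2d(sin α − sin β) = 5.908635; p = √p² = 2.430768; φ = atan2(cos β − cos α, d + sin α − sin β) = -0.072576 rad; t = (φ − α) mod 2π = 0.775802 rad, q = (β − φ) mod 2π = 1.137078 rad → L = 4.08·(0.775802 + 2.430768 + 1.137078) = 4.08·4.343649 = 17.722089 m
RSR: p² = 2 + d² − 2cos(α−β) + 2d(sin β − sin α) = 32.224021; p = √p² = 5.676621; φ = atan2(cos α − cos β, d − sin α + sin β) = 0.031055 rad; t = (α − φ) mod 2π = 5.403751 rad, q = (φ − β) mod 2π = 5.249738 rad → L = 4.08·(5.403751 + 5.676621 + 5.249738) = 4.08·16.330110 = 66.626850 m
LSR: p² = d² − 2 + 2cos(α−β) + 2d(sin α + sin β) = 14.731446; p = √p² = 3.838157; φ = atan2(−cos α − cos β, d + sin α + sin β) − atan2(−2, p) = 0.212354 rad; t = (φ − α) mod 2π = 1.060732 rad, q = (φ − β) mod 2π = 5.431037 rad → L = 4.08·(1.060732 + 3.838157 + 5.431037) = 4.08·10.329926 = 42.146096 m
RSL: p² = d² − 2 + 2cos(α−β) − 2d(sin α + sin β) = 12.717598; p = √p² = 3.566174; φ = atan2(cos α + cos β, d − sin α − sin β) − atan2(2, p) = -0.226991 rad; t = (α − φ) mod 2π = 5.661798 rad, q = (β − φ) mod 2π = 1.291493 rad → L = 4.08·(5.661798 + 3.566174 + 1.291493) = 4.08·10.519465 = 42.919418 m
RLR: c = (6 − d² + 2cos(α−β) + 2d(sin α − sin β))/8 = -3.028003, |c| > 1 → infeasible
LRL: c = (6 − d² + 2cos(α−β) − 2d(sin α − sin β))/8 = 0.261421; p = 2π − arccos c = 4.976883 rad; φ = atan2(cos β − cos α, d + sin α − sin β) = -0.072576 rad; t = (φ − α + p/2) mod 2π = 3.264244 rad, q = (β − α − t + p) mod 2π = 3.625520 rad → L = 4.08·(3.264244 + 4.976883 + 3.625520) = 4.08·11.866646 = 48.415917 m
Shortest: LSL with L = 17.722089 m ≈ 17.7221 m
Convert LSL to answer units (arcs ×180/π): t = 0.775802·180/π = 44.4502°, p = ρ·p = 4.08·2.430768 = 9.9175 m, q = 1.137078·180/π = 65.1498°, L = 17.7221 m.

LSL: t = 44.4502°, p = 9.9175 m, q = 65.1498°, L = 17.7221 m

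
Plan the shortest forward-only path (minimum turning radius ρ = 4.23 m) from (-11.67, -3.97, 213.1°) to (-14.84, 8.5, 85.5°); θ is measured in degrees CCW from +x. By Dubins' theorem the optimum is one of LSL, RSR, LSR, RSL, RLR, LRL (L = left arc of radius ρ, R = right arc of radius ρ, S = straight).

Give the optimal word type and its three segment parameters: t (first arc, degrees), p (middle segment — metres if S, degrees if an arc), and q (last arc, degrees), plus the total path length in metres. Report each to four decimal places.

Let ψ = atan2(Δy, Δx) = atan2(12.47, -3.17) = 104.2630° be the start→goal bearing.
Normalize: d = |goal − start| / ρ = 12.866616/4.23 = 3.041753, α = (θ_start − ψ) mod 360° = 108.8370° = 1.899563 rad, β = (θ_goal − ψ) mod 360° = 341.2370° = 5.955708 rad.
Common terms: sin α = 0.946441, cos α = -0.322876, sin β = -0.321655, cos β = 0.946857, cos(α−β) = -0.610145, d² = 9.252262. Work in radians in the unit-radius frame; every candidate has L = ρ·(t + p + q).
LSL: p² = 2 + d² − 2cos(α−β) + 2d(sin α − sin β) = 20.187024; p = √p² = 4.492997; φ = atan2(cos β − cos α, d + sin α − sin β) = 0.286506 rad; t = (φ − α) mod 2π = 4.670128 rad, q = (β − φ) mod 2π = 5.669202 rad → L = 4.23·(4.670128 + 4.492997 + 5.669202) = 4.23·14.832328 = 62.740746 m
RSR: p² = 2 + d² − 2cos(α−β) + 2d(sin β − sin α) = 4.758080; p = √p² = 2.181302; φ = atan2(cos α − cos β, d − sin α + sin β) = -0.621307 rad; t = (α − φ) mod 2π = 2.520870 rad, q = (φ − β) mod 2π = 5.989355 rad → L = 4.23·(2.520870 + 2.181302 + 5.989355) = 4.23·10.691528 = 45.225163 m
LSR: p² = d² − 2 + 2cos(α−β) + 2d(sin α + sin β) = 9.832862; p = √p² = 3.135739; φ = atan2(−cos α − cos β, d + sin α + sin β) − atan2(−2, p) = 0.399189 rad; t = (φ − α) mod 2π = 4.782811 rad, q = (φ − β) mod 2π = 0.726666 rad → L = 4.23·(4.782811 + 3.135739 + 0.726666) = 4.23·8.645217 = 36.569268 m
RSL: p² = d² − 2 + 2cos(α−β) − 2d(sin α + sin β) = 2.231082; p = √p² = 1.493681; φ = atan2(cos α + cos β, d − sin α − sin β) − atan2(2, p) = -0.676670 rad; t = (α − φ) mod 2π = 2.576233 rad, q = (β − φ) mod 2π = 0.349193 rad → L = 4.23·(2.576233 + 1.493681 + 0.349193) = 4.23·4.419107 = 18.692824 m
RLR: c = (6 − d² + 2cos(α−β) + 2d(sin α − sin β))/8 = 0.405240; p = 2π − arccos c = 5.129630 rad; φ = atan2(cos α − cos β, d − sin α + sin β) = -0.621307 rad; t = (α − φ + p/2) mod 2π = 5.085685 rad, q = (α − β − t + p) mod 2π = 2.270985 rad → L = 4.23·(5.085685 + 5.129630 + 2.270985) = 4.23·12.486301 = 52.817052 m
LRL: c = (6 − d² + 2cos(α−β) − 2d(sin α − sin β))/8 = -1.523378, |c| > 1 → infeasible
Shortest: RSL with L = 18.692824 m ≈ 18.6928 m
Convert RSL to answer units (arcs ×180/π): t = 2.576233·180/π = 147.6073°, p = ρ·p = 4.23·1.493681 = 6.3183 m, q = 0.349193·180/π = 20.0073°, L = 18.6928 m.

RSL: t = 147.6073°, p = 6.3183 m, q = 20.0073°, L = 18.6928 m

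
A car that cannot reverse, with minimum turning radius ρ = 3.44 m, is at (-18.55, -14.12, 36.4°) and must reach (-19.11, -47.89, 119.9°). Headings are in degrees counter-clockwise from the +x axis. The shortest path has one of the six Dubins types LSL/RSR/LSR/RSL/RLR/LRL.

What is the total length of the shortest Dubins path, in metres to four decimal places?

Let ψ = atan2(Δy, Δx) = atan2(-33.77, -0.56) = -90.9500° be the start→goal bearing.
Normalize: d = |goal − start| / ρ = 33.774643/3.44 = 9.818210, α = (θ_start − ψ) mod 360° = 127.3500° = 2.222677 rad, β = (θ_goal − ψ) mod 360° = 210.8500° = 3.680027 rad.
Common terms: sin α = 0.794944, cos α = -0.606683, sin β = -0.512793, cos β = -0.858512, cos(α−β) = 0.113203, d² = 96.397250. Work in radians in the unit-radius frame; every candidate has L = ρ·(t + p + q).
LSL: p² = 2 + d² − 2cos(α−β) + 2d(sin α − sin β) = 123.850112; p = √p² = 11.128797; φ = atan2(cos β − cos α, d + sin α − sin β) = -0.022631 rad; t = (φ − α) mod 2π = 4.037877 rad, q = (β − φ) mod 2π = 3.702658 rad → L = 3.44·(4.037877 + 11.128797 + 3.702658) = 3.44·18.869332 = 64.910501 m
RSR: p² = 2 + d² − 2cos(α−β) + 2d(sin β − sin α) = 72.491575; p = √p² = 8.514198; φ = atan2(cos α − cos β, d − sin α + sin β) = 0.029582 rad; t = (α − φ) mod 2π = 2.193096 rad, q = (φ − β) mod 2π = 2.632740 rad → L = 3.44·(2.193096 + 8.514198 + 2.632740) = 3.44·13.340034 = 45.889716 m
LSR: p² = d² − 2 + 2cos(α−β) + 2d(sin α + sin β) = 100.164096; p = √p² = 10.008201; φ = atan2(−cos α − cos β, d + sin α + sin β) − atan2(−2, p) = 0.341297 rad; t = (φ − α) mod 2π = 4.401805 rad, q = (φ − β) mod 2π = 2.944455 rad → L = 3.44·(4.401805 + 10.008201 + 2.944455) = 3.44·17.354461 = 59.699345 m
RSL: p² = d² − 2 + 2cos(α−β) − 2d(sin α + sin β) = 89.083217; p = √p² = 9.438391; φ = atan2(cos α + cos β, d − sin α − sin β) − atan2(2, p) = -0.361267 rad; t = (α − φ) mod 2π = 2.583945 rad, q = (β − φ) mod 2π = 4.041295 rad → L = 3.44·(2.583945 + 9.438391 + 4.041295) = 3.44·16.063630 = 55.258888 m
RLR: c = (6 − d² + 2cos(α−β) + 2d(sin α − sin β))/8 = -8.061447, |c| > 1 → infeasible
LRL: c = (6 − d² + 2cos(α−β) − 2d(sin α − sin β))/8 = -14.481264, |c| > 1 → infeasible
Shortest: RSR with L = 45.889716 m ≈ 45.8897 m

45.8897 m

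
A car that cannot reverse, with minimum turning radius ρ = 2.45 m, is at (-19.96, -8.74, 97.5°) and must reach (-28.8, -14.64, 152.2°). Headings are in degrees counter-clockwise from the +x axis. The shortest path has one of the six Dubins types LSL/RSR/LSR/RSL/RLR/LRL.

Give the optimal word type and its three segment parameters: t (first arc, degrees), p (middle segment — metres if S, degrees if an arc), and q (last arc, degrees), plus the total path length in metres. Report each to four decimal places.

LSR: t = 166.7520°, p = 3.9235 m, q = 112.0520°, L = 15.8453 m

Let ψ = atan2(Δy, Δx) = atan2(-5.90, -8.84) = -146.2800° be the start→goal bearing.
Normalize: d = |goal − start| / ρ = 10.628057/2.45 = 4.337983, α = (θ_start − ψ) mod 360° = 243.7800° = 4.254764 rad, β = (θ_goal − ψ) mod 360° = 298.4800° = 5.209459 rad.
Common terms: sin α = -0.897104, cos α = -0.441819, sin β = -0.878983, cos β = 0.476852, cos(α−β) = 0.577858, d² = 18.818092. Work in radians in the unit-radius frame; every candidate has L = ρ·(t + p + q).
LSL: p² = 2 + d² − 2cos(α−β) + 2d(sin α − sin β) = 19.505160; p = √p² = 4.416465; φ = atan2(cos β − cos α, d + sin α − sin β) = 0.209541 rad; t = (φ − α) mod 2π = 2.237962 rad, q = (β − φ) mod 2π = 4.999919 rad → L = 2.45·(2.237962 + 4.416465 + 4.999919) = 2.45·11.654345 = 28.553145 m
RSR: p² = 2 + d² − 2cos(α−β) + 2d(sin β − sin α) = 19.819595; p = √p² = 4.451920; φ = atan2(cos α − cos β, d − sin α + sin β) = -0.207847 rad; t = (α − φ) mod 2π = 4.462611 rad, q = (φ − β) mod 2π = 0.865879 rad → L = 2.45·(4.462611 + 4.451920 + 0.865879) = 2.45·9.780411 = 23.962006 m
LSR: p² = d² − 2 + 2cos(α−β) + 2d(sin α + sin β) = 2.564532; p = √p² = 1.601416; φ = atan2(−cos α − cos β, d + sin α + sin β) − atan2(−2, p) = 0.881950 rad; t = (φ − α) mod 2π = 2.910371 rad, q = (φ − β) mod 2π = 1.955676 rad → L = 2.45·(2.910371 + 1.601416 + 1.955676) = 2.45·6.467462 = 15.845283 m
RSL: p² = d² − 2 + 2cos(α−β) − 2d(sin α + sin β) = 33.383083; p = √p² = 5.777810; φ = atan2(cos α + cos β, d − sin α − sin β) − atan2(2, p) = -0.327513 rad; t = (α − φ) mod 2π = 4.582277 rad, q = (β − φ) mod 2π = 5.536972 rad → L = 2.45·(4.582277 + 5.777810 + 5.536972) = 2.45·15.897058 = 38.947793 m
RLR: c = (6 − d² + 2cos(α−β) + 2d(sin α − sin β))/8 = -1.477449, |c| > 1 → infeasible
LRL: c = (6 − d² + 2cos(α−β) − 2d(sin α − sin β))/8 = -1.438145, |c| > 1 → infeasible
Shortest: LSR with L = 15.845283 m ≈ 15.8453 m
Convert LSR to answer units (arcs ×180/π): t = 2.910371·180/π = 166.7520°, p = ρ·p = 2.45·1.601416 = 3.9235 m, q = 1.955676·180/π = 112.0520°, L = 15.8453 m.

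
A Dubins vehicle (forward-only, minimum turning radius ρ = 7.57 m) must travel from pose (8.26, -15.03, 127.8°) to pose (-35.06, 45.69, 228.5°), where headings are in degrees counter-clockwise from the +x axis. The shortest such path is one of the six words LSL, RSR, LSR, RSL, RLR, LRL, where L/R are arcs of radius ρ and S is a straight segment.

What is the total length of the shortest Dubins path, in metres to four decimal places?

Let ψ = atan2(Δy, Δx) = atan2(60.72, -43.32) = 125.5055° be the start→goal bearing.
Normalize: d = |goal − start| / ρ = 74.589147/7.57 = 9.853256, α = (θ_start − ψ) mod 360° = 2.2945° = 0.040046 rad, β = (θ_goal − ψ) mod 360° = 102.9945° = 1.797593 rad.
Common terms: sin α = 0.040035, cos α = 0.999198, sin β = 0.974392, cos β = -0.224857, cos(α−β) = -0.185667, d² = 97.086651. Work in radians in the unit-radius frame; every candidate has L = ρ·(t + p + q).
LSL: p² = 2 + d² − 2cos(α−β) + 2d(sin α − sin β) = 81.045078; p = √p² = 9.002504; φ = atan2(cos β − cos α, d + sin α − sin β) = -0.136391 rad; t = (φ − α) mod 2π = 6.106748 rad, q = (β − φ) mod 2π = 1.933983 rad → L = 7.57·(6.106748 + 9.002504 + 1.933983) = 7.57·17.043236 = 129.017295 m
RSR: p² = 2 + d² − 2cos(α−β) + 2d(sin β − sin α) = 117.870890; p = √p² = 10.856836; φ = atan2(cos α − cos β, d − sin α + sin β) = 0.112985 rad; t = (α − φ) mod 2π = 6.210246 rad, q = (φ − β) mod 2π = 4.598578 rad → L = 7.57·(6.210246 + 10.856836 + 4.598578) = 7.57·21.665660 = 164.009047 m
LSR: p² = d² − 2 + 2cos(α−β) + 2d(sin α + sin β) = 114.706137; p = √p² = 10.710095; φ = atan2(−cos α − cos β, d + sin α + sin β) − atan2(−2, p) = 0.113482 rad; t = (φ − α) mod 2π = 0.073436 rad, q = (φ − β) mod 2π = 4.599075 rad → L = 7.57·(0.073436 + 10.710095 + 4.599075) = 7.57·15.382605 = 116.446323 m
RSL: p² = d² − 2 + 2cos(α−β) − 2d(sin α + sin β) = 74.724498; p = √p² = 8.644333; φ = atan2(cos α + cos β, d − sin α − sin β) − atan2(2, p) = -0.139981 rad; t = (α − φ) mod 2π = 0.180027 rad, q = (β − φ) mod 2π = 1.937574 rad → L = 7.57·(0.180027 + 8.644333 + 1.937574) = 7.57·10.761934 = 81.467842 m
RLR: c = (6 − d² + 2cos(α−β) + 2d(sin α − sin β))/8 = -13.733861, |c| > 1 → infeasible
LRL: c = (6 − d² + 2cos(α−β) − 2d(sin α − sin β))/8 = -9.130635, |c| > 1 → infeasible
Shortest: RSL with L = 81.467842 m ≈ 81.4678 m

81.4678 m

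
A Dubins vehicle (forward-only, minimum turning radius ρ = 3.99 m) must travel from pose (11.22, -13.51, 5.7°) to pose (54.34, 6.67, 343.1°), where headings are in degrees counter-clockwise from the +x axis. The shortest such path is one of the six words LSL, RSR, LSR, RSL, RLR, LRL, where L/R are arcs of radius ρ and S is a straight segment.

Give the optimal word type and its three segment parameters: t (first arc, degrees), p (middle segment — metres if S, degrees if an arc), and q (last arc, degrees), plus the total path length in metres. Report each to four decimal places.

LSR: t = 21.0253°, p = 43.4044 m, q = 43.6253°, L = 47.9066 m

Let ψ = atan2(Δy, Δx) = atan2(20.18, 43.12) = 25.0794° be the start→goal bearing.
Normalize: d = |goal − start| / ρ = 47.608474/3.99 = 11.931948, α = (θ_start − ψ) mod 360° = 340.6206° = 5.944951 rad, β = (θ_goal − ψ) mod 360° = 318.0206° = 5.550506 rad.
Common terms: sin α = -0.331822, cos α = 0.943342, sin β = -0.668864, cos β = 0.743385, cos(α−β) = 0.923210, d² = 142.371392. Work in radians in the unit-radius frame; every candidate has L = ρ·(t + p + q).
LSL: p² = 2 + d² − 2cos(α−β) + 2d(sin α − sin β) = 150.568091; p = √p² = 12.270619; φ = atan2(cos β − cos α, d + sin α − sin β) = -0.016296 rad; t = (φ − α) mod 2π = 0.321938 rad, q = (β − φ) mod 2π = 5.566803 rad → L = 3.99·(0.321938 + 12.270619 + 5.566803) = 3.99·18.159360 = 72.455846 m
RSR: p² = 2 + d² − 2cos(α−β) + 2d(sin β − sin α) = 134.481852; p = √p² = 11.596631; φ = atan2(cos α − cos β, d − sin α + sin β) = 0.017244 rad; t = (α − φ) mod 2π = 5.927707 rad, q = (φ − β) mod 2π = 0.749923 rad → L = 3.99·(5.927707 + 11.596631 + 0.749923) = 3.99·18.274261 = 72.914301 m
LSR: p² = d² − 2 + 2cos(α−β) + 2d(sin α + sin β) = 118.337547; p = √p² = 10.878306; φ = atan2(−cos α − cos β, d + sin α + sin β) − atan2(−2, p) = 0.028726 rad; t = (φ − α) mod 2π = 0.366961 rad, q = (φ − β) mod 2π = 0.761405 rad → L = 3.99·(0.366961 + 10.878306 + 0.761405) = 3.99·12.006672 = 47.906622 m
RSL: p² = d² − 2 + 2cos(α−β) − 2d(sin α + sin β) = 166.098078; p = √p² = 12.887904; φ = atan2(cos α + cos β, d − sin α − sin β) − atan2(2, p) = -0.024264 rad; t = (α − φ) mod 2π = 5.969215 rad, q = (β − φ) mod 2π = 5.574770 rad → L = 3.99·(5.969215 + 12.887904 + 5.574770) = 3.99·24.431890 = 97.483240 m
RLR: c = (6 − d² + 2cos(α−β) + 2d(sin α − sin β))/8 = -15.810232, |c| > 1 → infeasible
LRL: c = (6 − d² + 2cos(α−β) − 2d(sin α − sin β))/8 = -17.821011, |c| > 1 → infeasible
Shortest: LSR with L = 47.906622 m ≈ 47.9066 m
Convert LSR to answer units (arcs ×180/π): t = 0.366961·180/π = 21.0253°, p = ρ·p = 3.99·10.878306 = 43.4044 m, q = 0.761405·180/π = 43.6253°, L = 47.9066 m.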